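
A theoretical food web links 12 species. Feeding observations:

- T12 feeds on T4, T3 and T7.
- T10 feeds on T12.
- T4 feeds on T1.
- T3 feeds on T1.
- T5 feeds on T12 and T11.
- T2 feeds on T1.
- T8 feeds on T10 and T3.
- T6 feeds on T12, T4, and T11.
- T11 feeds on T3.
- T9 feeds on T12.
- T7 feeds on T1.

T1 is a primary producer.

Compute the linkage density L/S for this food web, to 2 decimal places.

There are L = 17 links among S = 12 species.
L/S = 17/12 = 1.4167 ≈ 1.42.

L/S = 1.42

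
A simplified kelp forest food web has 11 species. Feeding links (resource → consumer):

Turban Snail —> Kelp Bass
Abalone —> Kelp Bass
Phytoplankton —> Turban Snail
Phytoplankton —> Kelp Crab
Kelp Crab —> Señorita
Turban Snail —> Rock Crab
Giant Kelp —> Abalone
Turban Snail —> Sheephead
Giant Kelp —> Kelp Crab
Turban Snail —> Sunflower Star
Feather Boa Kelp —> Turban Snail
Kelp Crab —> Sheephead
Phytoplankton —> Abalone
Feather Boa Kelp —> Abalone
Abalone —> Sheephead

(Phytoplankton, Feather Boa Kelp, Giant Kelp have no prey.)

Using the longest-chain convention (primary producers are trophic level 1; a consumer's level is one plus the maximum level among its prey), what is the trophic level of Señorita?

Trophic level 3

Phytoplankton is a producer → level 1.
Kelp Crab eats Phytoplankton (level 1); other prey at levels: Giant Kelp 1 → level 2.
Señorita eats Kelp Crab → level 3.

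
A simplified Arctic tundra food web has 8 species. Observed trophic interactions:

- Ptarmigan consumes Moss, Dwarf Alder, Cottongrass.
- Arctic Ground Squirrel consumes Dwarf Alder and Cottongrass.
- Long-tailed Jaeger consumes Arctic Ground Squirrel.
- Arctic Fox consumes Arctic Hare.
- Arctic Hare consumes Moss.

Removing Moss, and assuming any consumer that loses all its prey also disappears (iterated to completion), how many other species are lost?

2

Remove Moss.
Round 1: Arctic Hare (all prey gone) → extinct.
Round 2: Arctic Fox (all prey gone) → extinct.
No further losses. Total secondary extinctions: 2.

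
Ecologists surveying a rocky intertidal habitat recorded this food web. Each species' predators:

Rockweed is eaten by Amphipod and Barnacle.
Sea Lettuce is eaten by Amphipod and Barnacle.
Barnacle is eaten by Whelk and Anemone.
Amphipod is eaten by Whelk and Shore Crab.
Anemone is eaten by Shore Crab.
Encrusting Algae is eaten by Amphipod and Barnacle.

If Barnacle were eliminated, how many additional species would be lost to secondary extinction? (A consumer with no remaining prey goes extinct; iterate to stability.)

Remove Barnacle.
Round 1: Anemone (all prey gone) → extinct.
No further losses. Total secondary extinctions: 1.

1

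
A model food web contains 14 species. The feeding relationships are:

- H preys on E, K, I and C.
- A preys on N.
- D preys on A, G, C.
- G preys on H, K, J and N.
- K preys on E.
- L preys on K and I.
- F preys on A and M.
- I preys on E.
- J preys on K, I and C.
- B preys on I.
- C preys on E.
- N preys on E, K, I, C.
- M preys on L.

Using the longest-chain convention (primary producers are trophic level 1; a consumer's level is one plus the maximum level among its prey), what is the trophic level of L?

E is a producer → level 1.
K eats E → level 2.
L eats K (level 2); other prey at levels: I 2 → level 3.

Trophic level 3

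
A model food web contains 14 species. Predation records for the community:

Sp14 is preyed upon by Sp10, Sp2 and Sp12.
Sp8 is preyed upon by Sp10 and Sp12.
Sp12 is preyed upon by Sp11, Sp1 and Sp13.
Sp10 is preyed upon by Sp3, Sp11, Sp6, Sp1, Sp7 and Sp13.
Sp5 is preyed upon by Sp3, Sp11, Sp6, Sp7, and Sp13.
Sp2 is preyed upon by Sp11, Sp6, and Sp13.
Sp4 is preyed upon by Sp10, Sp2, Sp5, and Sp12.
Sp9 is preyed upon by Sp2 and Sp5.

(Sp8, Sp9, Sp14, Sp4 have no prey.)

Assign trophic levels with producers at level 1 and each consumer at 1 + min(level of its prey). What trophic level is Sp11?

Trophic level 3

Sp9 is a producer → level 1.
Sp2 eats Sp9 → level 2.
Sp11 eats Sp2 → level 3.
No prey of Sp11 is below level 2, so 3 is the minimum.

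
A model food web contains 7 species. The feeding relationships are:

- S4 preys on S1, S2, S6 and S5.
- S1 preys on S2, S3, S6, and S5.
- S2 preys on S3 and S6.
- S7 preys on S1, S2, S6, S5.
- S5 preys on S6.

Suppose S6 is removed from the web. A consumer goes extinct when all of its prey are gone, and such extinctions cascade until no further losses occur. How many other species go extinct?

1

Remove S6.
Round 1: S5 (all prey gone) → extinct.
No further losses. Total secondary extinctions: 1.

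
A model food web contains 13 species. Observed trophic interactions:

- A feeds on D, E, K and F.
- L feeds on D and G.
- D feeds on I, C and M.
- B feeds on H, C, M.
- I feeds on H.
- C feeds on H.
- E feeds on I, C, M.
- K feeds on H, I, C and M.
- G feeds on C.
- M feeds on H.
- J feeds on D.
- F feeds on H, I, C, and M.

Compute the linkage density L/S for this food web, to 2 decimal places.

There are L = 28 links among S = 13 species.
L/S = 28/13 = 2.1538 ≈ 2.15.

L/S = 2.15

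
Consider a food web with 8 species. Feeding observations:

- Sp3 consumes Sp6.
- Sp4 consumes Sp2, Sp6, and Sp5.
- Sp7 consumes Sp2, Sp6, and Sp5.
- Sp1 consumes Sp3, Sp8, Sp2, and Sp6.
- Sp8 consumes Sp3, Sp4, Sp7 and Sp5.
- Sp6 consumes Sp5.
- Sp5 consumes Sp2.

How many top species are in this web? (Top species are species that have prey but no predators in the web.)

Top species (has prey, but nothing eats it): Sp1.
Count: 1.

1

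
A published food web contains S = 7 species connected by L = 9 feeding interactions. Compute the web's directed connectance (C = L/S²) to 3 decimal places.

C = 0.184

The web has S = 7 species and L = 9 feeding links.
C = L / S² = 9 / 49 = 0.1837 ≈ 0.184.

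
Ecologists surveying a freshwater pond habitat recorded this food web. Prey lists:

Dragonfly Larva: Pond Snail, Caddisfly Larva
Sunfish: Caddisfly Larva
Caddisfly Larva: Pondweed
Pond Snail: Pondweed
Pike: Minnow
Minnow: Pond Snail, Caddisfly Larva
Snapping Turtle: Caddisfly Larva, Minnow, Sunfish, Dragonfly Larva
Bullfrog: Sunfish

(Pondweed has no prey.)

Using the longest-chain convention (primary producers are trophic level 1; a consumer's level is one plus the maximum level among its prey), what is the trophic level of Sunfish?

Trophic level 3

Pondweed is a producer → level 1.
Caddisfly Larva eats Pondweed → level 2.
Sunfish eats Caddisfly Larva → level 3.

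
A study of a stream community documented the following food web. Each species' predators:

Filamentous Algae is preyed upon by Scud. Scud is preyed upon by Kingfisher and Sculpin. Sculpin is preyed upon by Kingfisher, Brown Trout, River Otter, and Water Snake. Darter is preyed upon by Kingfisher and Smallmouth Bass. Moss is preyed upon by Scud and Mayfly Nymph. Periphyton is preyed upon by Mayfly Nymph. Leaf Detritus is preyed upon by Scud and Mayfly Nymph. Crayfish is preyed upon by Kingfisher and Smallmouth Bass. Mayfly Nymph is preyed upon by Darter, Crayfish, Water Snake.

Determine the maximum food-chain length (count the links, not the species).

3 links

One longest chain: Leaf Detritus → Mayfly Nymph → Crayfish → Kingfisher.
It has 4 species and 3 links.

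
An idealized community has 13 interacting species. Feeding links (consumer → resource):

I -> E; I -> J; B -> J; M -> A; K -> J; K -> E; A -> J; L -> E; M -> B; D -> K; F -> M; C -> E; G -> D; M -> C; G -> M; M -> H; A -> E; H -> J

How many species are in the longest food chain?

4 species

One longest chain: E → K → D → G.
It has 4 species and 3 links.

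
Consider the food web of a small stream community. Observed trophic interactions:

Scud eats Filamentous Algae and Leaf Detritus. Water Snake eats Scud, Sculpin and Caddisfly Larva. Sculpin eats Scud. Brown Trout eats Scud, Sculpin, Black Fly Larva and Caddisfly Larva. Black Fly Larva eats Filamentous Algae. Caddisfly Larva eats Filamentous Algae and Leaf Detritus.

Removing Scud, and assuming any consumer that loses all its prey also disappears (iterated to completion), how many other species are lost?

Remove Scud.
Round 1: Sculpin (all prey gone) → extinct.
No further losses. Total secondary extinctions: 1.

1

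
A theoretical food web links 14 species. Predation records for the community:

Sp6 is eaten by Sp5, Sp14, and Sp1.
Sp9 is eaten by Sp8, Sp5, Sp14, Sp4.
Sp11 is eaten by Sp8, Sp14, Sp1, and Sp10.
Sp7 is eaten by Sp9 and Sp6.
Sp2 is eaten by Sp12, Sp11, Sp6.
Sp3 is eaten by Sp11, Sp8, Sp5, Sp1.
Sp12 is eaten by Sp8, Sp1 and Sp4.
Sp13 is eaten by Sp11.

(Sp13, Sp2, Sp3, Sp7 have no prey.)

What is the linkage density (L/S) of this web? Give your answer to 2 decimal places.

L/S = 1.71

There are L = 24 links among S = 14 species.
L/S = 24/14 = 1.7143 ≈ 1.71.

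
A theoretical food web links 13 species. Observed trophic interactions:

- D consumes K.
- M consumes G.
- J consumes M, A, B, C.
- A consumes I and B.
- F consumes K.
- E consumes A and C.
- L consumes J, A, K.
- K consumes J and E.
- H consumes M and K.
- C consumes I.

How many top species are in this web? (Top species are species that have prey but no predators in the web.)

Top species (has prey, but nothing eats it): L, H, D, F.
Count: 4.

4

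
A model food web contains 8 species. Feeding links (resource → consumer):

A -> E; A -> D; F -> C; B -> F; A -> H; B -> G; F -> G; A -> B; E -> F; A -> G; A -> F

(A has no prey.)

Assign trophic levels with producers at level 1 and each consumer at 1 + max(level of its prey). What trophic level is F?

A is a producer → level 1.
E eats A → level 2.
F eats E (level 2); other prey at levels: A 1, B 2 → level 3.

Trophic level 3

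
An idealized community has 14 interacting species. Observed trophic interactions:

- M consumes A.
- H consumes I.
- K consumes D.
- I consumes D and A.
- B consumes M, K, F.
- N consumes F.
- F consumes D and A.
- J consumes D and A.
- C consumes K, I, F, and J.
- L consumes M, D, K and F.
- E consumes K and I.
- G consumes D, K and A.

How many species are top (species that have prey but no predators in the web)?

7

Top species (has prey, but nothing eats it): N, E, G, C, B, H, L.
Count: 7.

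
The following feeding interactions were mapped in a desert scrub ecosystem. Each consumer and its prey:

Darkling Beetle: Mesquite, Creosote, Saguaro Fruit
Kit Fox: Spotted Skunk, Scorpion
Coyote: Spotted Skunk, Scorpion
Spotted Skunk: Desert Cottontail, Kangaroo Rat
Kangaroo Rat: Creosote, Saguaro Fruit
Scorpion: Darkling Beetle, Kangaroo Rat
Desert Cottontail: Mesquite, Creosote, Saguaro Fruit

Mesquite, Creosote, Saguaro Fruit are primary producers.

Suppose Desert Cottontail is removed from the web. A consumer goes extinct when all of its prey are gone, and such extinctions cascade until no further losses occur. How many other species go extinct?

0

Remove Desert Cottontail.
Every predator of it retains at least one other prey: Spotted Skunk still has Kangaroo Rat.
No consumer loses all prey, so no secondary extinctions occur.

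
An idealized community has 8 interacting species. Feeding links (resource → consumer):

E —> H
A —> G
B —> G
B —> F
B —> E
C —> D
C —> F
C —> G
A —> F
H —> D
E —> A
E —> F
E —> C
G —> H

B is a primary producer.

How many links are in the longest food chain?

5 links

One longest chain: B → E → C → G → H → D.
It has 6 species and 5 links.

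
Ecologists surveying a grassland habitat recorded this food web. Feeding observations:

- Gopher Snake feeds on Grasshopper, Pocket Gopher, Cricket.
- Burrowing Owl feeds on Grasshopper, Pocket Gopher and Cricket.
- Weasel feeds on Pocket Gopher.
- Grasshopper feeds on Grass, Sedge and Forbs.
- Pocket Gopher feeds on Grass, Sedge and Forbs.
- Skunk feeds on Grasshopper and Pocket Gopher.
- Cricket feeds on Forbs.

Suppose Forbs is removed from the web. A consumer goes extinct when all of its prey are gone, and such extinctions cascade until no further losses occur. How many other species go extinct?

1

Remove Forbs.
Round 1: Cricket (all prey gone) → extinct.
No further losses. Total secondary extinctions: 1.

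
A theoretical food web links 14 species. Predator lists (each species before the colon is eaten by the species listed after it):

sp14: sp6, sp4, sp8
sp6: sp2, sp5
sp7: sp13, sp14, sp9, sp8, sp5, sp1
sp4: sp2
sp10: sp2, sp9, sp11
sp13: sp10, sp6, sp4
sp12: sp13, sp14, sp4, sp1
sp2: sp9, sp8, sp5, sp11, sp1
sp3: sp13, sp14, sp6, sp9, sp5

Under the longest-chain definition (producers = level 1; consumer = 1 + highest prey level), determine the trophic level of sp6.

Trophic level 3

sp12 is a producer → level 1.
sp13 eats sp12 (level 1); other prey at levels: sp3 1, sp7 1 → level 2.
sp6 eats sp13 (level 2); other prey at levels: sp3 1, sp14 2 → level 3.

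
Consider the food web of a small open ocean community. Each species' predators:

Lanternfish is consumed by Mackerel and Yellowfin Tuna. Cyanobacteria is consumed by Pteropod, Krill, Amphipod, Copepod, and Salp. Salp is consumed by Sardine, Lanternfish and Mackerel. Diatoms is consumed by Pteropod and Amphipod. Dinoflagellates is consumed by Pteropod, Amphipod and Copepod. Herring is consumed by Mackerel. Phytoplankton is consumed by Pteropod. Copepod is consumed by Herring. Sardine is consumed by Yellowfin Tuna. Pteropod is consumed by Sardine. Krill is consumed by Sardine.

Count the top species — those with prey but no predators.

Top species (has prey, but nothing eats it): Amphipod, Yellowfin Tuna, Mackerel.
Count: 3.

3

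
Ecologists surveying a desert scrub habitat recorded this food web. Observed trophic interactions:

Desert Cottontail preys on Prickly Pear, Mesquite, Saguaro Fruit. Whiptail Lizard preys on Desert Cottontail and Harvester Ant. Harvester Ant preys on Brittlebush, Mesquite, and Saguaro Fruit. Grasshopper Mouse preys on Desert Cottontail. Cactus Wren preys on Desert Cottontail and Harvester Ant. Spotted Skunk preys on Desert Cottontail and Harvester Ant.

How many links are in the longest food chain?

One longest chain: Prickly Pear → Desert Cottontail → Grasshopper Mouse.
It has 3 species and 2 links.

2 links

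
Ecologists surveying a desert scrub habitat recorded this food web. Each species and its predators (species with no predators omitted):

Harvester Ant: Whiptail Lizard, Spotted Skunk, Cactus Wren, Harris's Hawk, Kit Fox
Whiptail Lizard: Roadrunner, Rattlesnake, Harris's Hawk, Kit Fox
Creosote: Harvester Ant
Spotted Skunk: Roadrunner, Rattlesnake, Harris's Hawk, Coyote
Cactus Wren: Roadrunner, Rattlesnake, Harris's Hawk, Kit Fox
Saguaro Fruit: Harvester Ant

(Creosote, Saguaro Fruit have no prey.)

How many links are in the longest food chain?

3 links

One longest chain: Creosote → Harvester Ant → Whiptail Lizard → Roadrunner.
It has 4 species and 3 links.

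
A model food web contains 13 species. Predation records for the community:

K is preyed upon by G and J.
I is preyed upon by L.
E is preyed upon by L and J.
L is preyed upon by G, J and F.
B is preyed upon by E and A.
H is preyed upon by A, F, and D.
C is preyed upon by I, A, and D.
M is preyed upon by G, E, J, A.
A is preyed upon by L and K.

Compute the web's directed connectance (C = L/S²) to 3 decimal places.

The web has S = 13 species and L = 22 feeding links.
C = L / S² = 22 / 169 = 0.1302 ≈ 0.130.

C = 0.130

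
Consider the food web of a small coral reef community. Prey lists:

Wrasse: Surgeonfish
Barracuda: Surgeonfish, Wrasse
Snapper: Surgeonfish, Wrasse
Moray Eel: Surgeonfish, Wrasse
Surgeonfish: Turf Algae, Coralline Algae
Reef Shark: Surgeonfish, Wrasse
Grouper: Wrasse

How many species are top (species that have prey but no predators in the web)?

Top species (has prey, but nothing eats it): Grouper, Barracuda, Moray Eel, Reef Shark, Snapper.
Count: 5.

5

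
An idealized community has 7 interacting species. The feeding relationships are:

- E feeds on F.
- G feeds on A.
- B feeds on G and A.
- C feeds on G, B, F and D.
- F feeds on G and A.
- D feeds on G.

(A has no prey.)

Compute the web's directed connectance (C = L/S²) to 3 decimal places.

The web has S = 7 species and L = 11 feeding links.
C = L / S² = 11 / 49 = 0.2245 ≈ 0.224.

C = 0.224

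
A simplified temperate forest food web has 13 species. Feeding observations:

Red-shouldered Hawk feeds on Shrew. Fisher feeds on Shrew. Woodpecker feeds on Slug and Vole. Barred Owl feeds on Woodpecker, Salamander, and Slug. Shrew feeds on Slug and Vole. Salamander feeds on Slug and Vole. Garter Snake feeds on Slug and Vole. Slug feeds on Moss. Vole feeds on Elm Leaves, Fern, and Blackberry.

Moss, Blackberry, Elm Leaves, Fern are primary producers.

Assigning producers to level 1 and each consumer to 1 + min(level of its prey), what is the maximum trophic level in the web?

Producers (level 1): Moss, Blackberry, Elm Leaves, Fern.
Following each consumer down to its lowest-level prey: Moss → Slug → Shrew → Red-shouldered Hawk (levels 1 through 4).
All prey of Red-shouldered Hawk (Shrew 3) are at level 3 or above, so Red-shouldered Hawk is at level 1 + 3 = 4.
Every consumer has at least one prey at level 3 or below, so none exceeds level 4.

4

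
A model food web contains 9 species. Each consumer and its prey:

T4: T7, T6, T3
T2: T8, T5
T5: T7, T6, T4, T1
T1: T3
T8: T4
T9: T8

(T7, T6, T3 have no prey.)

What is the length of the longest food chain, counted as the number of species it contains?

4 species

One longest chain: T7 → T4 → T8 → T2.
It has 4 species and 3 links.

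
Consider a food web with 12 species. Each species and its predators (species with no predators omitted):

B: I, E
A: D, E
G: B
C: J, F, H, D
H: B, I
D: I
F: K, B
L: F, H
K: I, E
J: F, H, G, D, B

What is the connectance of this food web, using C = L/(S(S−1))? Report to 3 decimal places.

C = 0.174

The web has S = 12 species and L = 23 feeding links.
C = L / (S(S−1)) = 23 / 132 = 0.1742 ≈ 0.174.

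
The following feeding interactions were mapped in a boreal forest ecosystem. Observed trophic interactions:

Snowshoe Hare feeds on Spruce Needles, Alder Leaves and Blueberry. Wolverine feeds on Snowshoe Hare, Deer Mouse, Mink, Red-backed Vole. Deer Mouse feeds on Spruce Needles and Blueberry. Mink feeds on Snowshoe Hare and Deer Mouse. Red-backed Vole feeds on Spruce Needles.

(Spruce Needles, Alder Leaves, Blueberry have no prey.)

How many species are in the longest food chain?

4 species

One longest chain: Spruce Needles → Deer Mouse → Mink → Wolverine.
It has 4 species and 3 links.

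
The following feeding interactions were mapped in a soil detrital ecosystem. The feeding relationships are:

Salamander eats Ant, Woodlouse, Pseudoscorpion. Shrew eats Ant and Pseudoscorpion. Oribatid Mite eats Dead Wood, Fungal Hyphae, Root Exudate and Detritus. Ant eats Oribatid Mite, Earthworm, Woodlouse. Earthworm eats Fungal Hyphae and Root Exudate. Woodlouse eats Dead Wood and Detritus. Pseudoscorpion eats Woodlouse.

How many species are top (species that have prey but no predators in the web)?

Top species (has prey, but nothing eats it): Shrew, Salamander.
Count: 2.

2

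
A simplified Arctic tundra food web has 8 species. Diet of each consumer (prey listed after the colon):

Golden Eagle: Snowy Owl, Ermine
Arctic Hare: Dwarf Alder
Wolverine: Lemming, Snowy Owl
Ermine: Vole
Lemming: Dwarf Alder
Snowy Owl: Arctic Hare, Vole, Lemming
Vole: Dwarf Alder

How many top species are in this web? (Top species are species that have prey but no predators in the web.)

Top species (has prey, but nothing eats it): Golden Eagle, Wolverine.
Count: 2.

2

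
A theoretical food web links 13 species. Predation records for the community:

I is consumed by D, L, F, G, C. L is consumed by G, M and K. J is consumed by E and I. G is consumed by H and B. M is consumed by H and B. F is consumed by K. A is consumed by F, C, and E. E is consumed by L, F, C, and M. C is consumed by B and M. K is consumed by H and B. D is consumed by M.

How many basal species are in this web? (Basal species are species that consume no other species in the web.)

Basal species (no prey listed): A, J.
Count: 2.

2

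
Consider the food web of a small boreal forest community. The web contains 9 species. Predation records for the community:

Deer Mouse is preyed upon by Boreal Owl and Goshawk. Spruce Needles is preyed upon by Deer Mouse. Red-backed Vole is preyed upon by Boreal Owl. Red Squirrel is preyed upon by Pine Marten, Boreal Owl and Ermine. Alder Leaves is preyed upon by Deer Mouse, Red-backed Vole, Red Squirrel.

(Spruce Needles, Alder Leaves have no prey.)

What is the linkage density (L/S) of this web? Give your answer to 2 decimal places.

L/S = 1.11

There are L = 10 links among S = 9 species.
L/S = 10/9 = 1.1111 ≈ 1.11.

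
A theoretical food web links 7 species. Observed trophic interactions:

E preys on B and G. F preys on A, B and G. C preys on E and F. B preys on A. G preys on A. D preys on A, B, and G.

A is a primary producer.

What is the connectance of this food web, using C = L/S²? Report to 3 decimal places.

The web has S = 7 species and L = 12 feeding links.
C = L / S² = 12 / 49 = 0.2449 ≈ 0.245.

C = 0.245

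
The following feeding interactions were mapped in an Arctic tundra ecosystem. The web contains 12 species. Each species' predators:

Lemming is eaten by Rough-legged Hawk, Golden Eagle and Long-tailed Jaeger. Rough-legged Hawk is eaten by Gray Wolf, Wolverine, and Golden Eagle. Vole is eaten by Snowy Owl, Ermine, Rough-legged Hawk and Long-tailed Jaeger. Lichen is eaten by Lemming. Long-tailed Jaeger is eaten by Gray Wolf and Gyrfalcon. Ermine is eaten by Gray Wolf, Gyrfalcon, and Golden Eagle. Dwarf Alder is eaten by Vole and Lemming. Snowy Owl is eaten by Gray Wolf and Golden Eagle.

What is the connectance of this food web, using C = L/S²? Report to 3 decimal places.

The web has S = 12 species and L = 20 feeding links.
C = L / S² = 20 / 144 = 0.1389 ≈ 0.139.

C = 0.139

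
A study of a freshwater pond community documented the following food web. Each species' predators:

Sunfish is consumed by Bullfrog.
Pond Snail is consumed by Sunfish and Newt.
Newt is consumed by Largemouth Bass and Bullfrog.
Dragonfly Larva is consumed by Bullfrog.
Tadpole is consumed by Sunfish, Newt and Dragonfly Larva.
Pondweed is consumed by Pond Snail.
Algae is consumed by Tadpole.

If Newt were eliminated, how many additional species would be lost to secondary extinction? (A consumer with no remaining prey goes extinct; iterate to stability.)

1

Remove Newt.
Round 1: Largemouth Bass (all prey gone) → extinct.
No further losses. Total secondary extinctions: 1.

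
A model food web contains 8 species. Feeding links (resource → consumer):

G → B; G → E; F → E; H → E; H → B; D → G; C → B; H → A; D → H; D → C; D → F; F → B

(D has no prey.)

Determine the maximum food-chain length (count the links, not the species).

2 links

One longest chain: D → F → E.
It has 3 species and 2 links.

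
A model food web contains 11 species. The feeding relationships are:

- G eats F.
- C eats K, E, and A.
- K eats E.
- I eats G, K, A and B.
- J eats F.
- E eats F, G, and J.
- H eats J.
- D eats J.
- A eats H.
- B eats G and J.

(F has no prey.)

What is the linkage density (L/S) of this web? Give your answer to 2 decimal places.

There are L = 18 links among S = 11 species.
L/S = 18/11 = 1.6364 ≈ 1.64.

L/S = 1.64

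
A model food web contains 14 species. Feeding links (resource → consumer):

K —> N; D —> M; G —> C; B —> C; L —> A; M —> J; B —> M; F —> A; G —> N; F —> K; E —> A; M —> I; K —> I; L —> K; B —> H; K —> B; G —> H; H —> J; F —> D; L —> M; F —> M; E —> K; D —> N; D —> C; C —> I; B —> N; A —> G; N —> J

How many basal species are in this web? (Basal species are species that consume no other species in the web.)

Basal species (no prey listed): F, L, E.
Count: 3.

3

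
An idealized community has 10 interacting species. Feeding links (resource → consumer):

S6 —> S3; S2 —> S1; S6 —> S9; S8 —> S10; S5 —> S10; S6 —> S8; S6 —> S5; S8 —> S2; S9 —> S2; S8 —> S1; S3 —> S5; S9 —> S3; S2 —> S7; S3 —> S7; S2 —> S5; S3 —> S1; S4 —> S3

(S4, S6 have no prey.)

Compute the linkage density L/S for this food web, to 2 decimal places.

L/S = 1.70

There are L = 17 links among S = 10 species.
L/S = 17/10 = 1.7000 ≈ 1.70.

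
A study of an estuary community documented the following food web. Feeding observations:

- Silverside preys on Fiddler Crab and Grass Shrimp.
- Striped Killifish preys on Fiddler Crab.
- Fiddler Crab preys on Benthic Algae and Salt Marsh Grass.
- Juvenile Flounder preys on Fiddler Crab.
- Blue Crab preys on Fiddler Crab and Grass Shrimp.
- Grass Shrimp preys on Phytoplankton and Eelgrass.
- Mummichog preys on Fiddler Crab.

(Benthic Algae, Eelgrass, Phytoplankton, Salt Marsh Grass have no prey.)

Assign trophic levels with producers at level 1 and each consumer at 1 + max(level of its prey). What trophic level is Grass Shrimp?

Trophic level 2

Eelgrass is a producer → level 1.
Grass Shrimp eats Eelgrass (level 1); other prey at levels: Phytoplankton 1 → level 2.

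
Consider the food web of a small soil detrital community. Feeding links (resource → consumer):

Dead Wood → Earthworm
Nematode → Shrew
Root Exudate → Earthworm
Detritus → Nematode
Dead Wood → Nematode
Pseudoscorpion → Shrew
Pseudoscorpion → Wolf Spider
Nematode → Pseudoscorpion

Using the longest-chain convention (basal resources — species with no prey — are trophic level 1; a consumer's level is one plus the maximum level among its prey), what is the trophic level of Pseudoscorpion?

Trophic level 3

Dead Wood has no prey (basal) → level 1.
Nematode eats Dead Wood (level 1); other prey at levels: Detritus 1 → level 2.
Pseudoscorpion eats Nematode → level 3.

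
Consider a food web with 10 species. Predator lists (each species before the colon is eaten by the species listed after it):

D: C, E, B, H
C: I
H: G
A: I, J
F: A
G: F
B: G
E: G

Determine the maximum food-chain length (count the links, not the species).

5 links

One longest chain: D → E → G → F → A → I.
It has 6 species and 5 links.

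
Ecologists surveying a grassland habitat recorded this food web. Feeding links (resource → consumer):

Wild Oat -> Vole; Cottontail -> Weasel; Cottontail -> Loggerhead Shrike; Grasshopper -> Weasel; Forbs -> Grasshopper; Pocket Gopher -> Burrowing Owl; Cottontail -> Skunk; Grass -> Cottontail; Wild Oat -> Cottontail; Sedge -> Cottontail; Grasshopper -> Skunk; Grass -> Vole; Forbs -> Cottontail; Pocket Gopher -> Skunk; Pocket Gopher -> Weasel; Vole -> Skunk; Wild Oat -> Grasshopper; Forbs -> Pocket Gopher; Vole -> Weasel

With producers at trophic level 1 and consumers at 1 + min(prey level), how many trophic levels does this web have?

3

Producers (level 1): Forbs, Sedge, Grass, Wild Oat.
Following each consumer down to its lowest-level prey: Grass → Vole → Weasel (levels 1 through 3).
All prey of Weasel (Vole 2, Pocket Gopher 2, Cottontail 2, Grasshopper 2) are at level 2 or above, so Weasel is at level 1 + 2 = 3.
Every consumer has at least one prey at level 2 or below, so none exceeds level 3.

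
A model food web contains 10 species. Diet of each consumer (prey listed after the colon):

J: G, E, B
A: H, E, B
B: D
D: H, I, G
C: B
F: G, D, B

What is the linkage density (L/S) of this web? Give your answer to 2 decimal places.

L/S = 1.40

There are L = 14 links among S = 10 species.
L/S = 14/10 = 1.4000 ≈ 1.40.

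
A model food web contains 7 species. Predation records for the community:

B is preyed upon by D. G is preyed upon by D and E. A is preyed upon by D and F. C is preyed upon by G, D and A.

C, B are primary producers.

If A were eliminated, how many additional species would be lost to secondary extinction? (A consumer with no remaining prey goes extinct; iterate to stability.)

1

Remove A.
Round 1: F (all prey gone) → extinct.
No further losses. Total secondary extinctions: 1.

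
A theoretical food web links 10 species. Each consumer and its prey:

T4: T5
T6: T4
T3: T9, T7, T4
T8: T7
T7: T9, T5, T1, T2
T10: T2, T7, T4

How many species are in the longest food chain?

One longest chain: T5 → T4 → T6.
It has 3 species and 2 links.

3 species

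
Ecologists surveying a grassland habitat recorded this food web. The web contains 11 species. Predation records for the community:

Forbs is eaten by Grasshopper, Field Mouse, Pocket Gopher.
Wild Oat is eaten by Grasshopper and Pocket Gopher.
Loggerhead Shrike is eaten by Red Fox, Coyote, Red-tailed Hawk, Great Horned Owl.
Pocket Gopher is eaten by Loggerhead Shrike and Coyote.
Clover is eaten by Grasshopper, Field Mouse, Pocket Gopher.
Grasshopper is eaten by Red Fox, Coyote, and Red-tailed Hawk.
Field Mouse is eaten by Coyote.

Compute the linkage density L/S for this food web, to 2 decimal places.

There are L = 18 links among S = 11 species.
L/S = 18/11 = 1.6364 ≈ 1.64.

L/S = 1.64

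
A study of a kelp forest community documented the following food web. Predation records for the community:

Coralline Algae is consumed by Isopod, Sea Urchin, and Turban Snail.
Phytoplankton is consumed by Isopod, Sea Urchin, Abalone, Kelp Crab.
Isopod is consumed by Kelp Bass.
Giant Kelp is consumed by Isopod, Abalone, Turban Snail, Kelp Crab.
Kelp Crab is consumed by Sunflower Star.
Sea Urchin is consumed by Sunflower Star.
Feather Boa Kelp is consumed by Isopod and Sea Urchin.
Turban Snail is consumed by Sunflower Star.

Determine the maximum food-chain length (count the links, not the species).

One longest chain: Giant Kelp → Isopod → Kelp Bass.
It has 3 species and 2 links.

2 links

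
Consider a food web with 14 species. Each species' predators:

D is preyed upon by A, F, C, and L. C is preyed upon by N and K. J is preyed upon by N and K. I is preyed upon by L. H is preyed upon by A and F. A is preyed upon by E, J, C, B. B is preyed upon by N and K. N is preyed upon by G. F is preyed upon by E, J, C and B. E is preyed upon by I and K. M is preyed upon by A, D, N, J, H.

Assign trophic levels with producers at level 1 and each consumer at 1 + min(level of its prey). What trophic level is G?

Trophic level 3

M is a producer → level 1.
N eats M → level 2.
G eats N → level 3.
No prey of G is below level 2, so 3 is the minimum.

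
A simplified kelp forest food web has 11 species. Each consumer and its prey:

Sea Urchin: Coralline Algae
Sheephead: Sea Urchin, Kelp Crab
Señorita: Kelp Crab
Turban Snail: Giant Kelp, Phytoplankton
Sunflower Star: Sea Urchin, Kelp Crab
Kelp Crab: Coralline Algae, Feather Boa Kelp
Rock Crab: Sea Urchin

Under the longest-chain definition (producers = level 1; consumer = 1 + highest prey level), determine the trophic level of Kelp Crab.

Trophic level 2

Coralline Algae is a producer → level 1.
Kelp Crab eats Coralline Algae (level 1); other prey at levels: Feather Boa Kelp 1 → level 2.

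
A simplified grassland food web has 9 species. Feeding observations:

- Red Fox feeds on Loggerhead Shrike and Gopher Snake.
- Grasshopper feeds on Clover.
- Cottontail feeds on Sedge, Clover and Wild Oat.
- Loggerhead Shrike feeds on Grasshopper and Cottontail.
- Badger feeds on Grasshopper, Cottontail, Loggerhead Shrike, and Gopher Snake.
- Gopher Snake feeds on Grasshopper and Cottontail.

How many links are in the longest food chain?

One longest chain: Clover → Cottontail → Gopher Snake → Red Fox.
It has 4 species and 3 links.

3 links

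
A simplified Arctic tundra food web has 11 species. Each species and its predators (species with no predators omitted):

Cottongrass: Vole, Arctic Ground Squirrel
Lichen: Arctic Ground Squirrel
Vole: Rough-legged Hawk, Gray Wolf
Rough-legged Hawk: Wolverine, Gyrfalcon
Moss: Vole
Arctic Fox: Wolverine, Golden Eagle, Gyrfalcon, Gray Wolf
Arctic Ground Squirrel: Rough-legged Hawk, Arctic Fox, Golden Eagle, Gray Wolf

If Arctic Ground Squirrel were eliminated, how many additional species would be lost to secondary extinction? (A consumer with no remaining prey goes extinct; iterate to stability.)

2

Remove Arctic Ground Squirrel.
Round 1: Arctic Fox (all prey gone) → extinct.
Round 2: Golden Eagle (all prey gone) → extinct.
No further losses. Total secondary extinctions: 2.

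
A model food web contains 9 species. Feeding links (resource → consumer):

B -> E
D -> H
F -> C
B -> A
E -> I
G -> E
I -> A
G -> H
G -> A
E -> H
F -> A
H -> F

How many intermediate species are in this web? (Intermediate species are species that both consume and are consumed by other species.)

Intermediate species (has both prey and predators): E, I, H, F.
Count: 4.

4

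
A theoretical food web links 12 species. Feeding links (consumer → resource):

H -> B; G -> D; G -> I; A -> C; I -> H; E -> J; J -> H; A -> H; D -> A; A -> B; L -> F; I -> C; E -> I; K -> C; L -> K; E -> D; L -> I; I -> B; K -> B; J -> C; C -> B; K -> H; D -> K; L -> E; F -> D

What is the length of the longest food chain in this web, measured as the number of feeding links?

One longest chain: B → C → A → D → E → L.
It has 6 species and 5 links.

5 links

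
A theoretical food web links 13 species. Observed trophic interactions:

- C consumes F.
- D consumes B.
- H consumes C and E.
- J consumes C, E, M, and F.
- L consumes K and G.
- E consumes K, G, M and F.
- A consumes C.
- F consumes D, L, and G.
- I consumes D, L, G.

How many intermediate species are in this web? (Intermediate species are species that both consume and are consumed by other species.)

5

Intermediate species (has both prey and predators): L, D, F, C, E.
Count: 5.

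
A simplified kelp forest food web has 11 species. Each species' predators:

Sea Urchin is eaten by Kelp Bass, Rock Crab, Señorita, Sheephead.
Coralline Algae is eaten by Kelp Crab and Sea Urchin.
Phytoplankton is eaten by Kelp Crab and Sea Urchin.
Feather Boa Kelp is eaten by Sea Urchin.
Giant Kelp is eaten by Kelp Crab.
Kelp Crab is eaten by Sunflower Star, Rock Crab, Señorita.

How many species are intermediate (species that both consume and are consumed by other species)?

Intermediate species (has both prey and predators): Kelp Crab, Sea Urchin.
Count: 2.

2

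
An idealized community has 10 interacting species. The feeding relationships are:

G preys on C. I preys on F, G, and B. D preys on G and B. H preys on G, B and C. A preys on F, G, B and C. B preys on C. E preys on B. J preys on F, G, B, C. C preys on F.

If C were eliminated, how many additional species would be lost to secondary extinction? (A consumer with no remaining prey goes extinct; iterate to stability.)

5

Remove C.
Round 1: B (all prey gone), G (all prey gone) → extinct.
Round 2: D (all prey gone), E (all prey gone), H (all prey gone) → extinct.
No further losses. Total secondary extinctions: 5.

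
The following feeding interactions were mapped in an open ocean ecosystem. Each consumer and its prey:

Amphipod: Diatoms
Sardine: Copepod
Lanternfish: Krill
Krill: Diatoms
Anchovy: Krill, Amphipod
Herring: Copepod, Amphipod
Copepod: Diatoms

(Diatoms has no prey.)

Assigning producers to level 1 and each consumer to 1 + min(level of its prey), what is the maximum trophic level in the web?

Producers (level 1): Diatoms.
Following each consumer down to its lowest-level prey: Diatoms → Copepod → Sardine (levels 1 through 3).
All prey of Sardine (Copepod 2) are at level 2 or above, so Sardine is at level 1 + 2 = 3.
Every consumer has at least one prey at level 2 or below, so none exceeds level 3.

3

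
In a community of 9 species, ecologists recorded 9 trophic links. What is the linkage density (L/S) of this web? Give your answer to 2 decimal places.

L/S = 1.00

There are L = 9 links among S = 9 species.
L/S = 9/9 = 1.0000 ≈ 1.00.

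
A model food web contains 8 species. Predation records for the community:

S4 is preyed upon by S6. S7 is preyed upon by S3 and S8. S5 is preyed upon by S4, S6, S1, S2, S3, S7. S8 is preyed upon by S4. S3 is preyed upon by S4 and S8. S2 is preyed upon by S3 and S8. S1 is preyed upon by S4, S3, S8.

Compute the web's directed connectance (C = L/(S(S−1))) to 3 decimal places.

C = 0.304

The web has S = 8 species and L = 17 feeding links.
C = L / (S(S−1)) = 17 / 56 = 0.3036 ≈ 0.304.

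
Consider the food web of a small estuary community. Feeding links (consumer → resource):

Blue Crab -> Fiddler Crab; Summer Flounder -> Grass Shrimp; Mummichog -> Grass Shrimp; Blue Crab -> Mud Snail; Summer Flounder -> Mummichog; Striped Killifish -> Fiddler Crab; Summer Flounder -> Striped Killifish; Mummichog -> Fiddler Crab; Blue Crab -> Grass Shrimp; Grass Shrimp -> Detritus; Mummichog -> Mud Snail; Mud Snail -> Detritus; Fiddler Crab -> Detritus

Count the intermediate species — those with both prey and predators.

Intermediate species (has both prey and predators): Fiddler Crab, Mud Snail, Grass Shrimp, Striped Killifish, Mummichog.
Count: 5.

5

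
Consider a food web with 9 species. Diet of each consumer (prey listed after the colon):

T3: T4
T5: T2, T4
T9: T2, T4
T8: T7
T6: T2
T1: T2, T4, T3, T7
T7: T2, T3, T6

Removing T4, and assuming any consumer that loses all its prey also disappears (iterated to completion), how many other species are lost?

Remove T4.
Round 1: T3 (all prey gone) → extinct.
No further losses. Total secondary extinctions: 1.

1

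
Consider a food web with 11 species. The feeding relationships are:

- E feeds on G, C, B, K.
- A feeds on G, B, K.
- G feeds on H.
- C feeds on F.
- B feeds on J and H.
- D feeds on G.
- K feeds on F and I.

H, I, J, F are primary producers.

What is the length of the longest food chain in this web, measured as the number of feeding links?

One longest chain: F → C → E.
It has 3 species and 2 links.

2 links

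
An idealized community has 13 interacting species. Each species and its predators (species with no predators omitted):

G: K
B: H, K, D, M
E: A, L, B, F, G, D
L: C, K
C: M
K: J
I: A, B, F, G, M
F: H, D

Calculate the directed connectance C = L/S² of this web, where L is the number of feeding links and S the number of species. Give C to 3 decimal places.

The web has S = 13 species and L = 22 feeding links.
C = L / S² = 22 / 169 = 0.1302 ≈ 0.130.

C = 0.130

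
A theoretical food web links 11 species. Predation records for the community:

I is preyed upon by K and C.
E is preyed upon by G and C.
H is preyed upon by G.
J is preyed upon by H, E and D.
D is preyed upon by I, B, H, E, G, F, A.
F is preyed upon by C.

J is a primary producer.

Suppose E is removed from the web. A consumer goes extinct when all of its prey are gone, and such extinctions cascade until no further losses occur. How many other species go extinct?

0

Remove E.
Every predator of it retains at least one other prey: C still has I, F; G still has D, H.
No consumer loses all prey, so no secondary extinctions occur.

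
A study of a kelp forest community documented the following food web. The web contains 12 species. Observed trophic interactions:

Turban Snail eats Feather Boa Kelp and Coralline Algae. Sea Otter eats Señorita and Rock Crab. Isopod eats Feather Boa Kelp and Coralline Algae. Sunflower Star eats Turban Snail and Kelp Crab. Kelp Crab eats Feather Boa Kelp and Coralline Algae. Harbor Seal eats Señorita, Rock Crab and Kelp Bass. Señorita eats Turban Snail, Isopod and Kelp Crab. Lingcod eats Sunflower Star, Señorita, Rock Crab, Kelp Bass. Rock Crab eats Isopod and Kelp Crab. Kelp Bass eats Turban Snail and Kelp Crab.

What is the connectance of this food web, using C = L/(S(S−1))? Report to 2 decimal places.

The web has S = 12 species and L = 24 feeding links.
C = L / (S(S−1)) = 24 / 132 = 0.1818 ≈ 0.18.

C = 0.18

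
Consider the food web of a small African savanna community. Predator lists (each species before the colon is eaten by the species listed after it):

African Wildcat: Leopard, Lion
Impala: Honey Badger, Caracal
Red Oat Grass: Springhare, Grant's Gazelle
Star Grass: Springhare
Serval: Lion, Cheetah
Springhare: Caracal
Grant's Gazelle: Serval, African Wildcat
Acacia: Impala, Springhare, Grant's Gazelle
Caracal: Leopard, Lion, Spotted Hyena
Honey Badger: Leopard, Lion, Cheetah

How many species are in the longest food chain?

One longest chain: Acacia → Grant's Gazelle → African Wildcat → Leopard.
It has 4 species and 3 links.

4 species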